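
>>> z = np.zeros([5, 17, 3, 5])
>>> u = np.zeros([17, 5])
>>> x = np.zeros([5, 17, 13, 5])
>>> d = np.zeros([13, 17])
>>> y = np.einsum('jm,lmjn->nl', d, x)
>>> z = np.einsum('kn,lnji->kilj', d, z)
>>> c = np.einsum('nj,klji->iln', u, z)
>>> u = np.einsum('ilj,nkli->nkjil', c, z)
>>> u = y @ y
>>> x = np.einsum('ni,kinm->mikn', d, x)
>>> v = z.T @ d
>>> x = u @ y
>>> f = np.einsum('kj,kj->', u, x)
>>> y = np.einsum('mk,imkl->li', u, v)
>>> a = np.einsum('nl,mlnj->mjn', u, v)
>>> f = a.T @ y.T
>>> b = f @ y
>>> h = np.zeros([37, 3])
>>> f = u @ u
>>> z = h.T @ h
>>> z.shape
(3, 3)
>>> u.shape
(5, 5)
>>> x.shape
(5, 5)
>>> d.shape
(13, 17)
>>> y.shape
(17, 3)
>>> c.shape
(3, 5, 17)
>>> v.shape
(3, 5, 5, 17)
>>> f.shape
(5, 5)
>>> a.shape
(3, 17, 5)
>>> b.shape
(5, 17, 3)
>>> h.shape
(37, 3)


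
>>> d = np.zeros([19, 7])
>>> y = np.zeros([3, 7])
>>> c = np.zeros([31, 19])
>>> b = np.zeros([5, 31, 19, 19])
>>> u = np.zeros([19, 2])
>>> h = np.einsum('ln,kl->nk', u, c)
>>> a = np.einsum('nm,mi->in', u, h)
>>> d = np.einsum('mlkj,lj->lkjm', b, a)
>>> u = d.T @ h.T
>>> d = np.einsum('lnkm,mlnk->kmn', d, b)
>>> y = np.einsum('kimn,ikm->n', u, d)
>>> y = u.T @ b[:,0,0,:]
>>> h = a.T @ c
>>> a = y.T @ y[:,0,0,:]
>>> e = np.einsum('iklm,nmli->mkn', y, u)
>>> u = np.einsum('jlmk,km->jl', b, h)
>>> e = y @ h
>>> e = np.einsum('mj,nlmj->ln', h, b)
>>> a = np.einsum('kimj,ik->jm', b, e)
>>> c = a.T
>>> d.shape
(19, 5, 19)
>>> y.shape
(2, 19, 19, 19)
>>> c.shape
(19, 19)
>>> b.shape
(5, 31, 19, 19)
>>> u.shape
(5, 31)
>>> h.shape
(19, 19)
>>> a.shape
(19, 19)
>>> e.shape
(31, 5)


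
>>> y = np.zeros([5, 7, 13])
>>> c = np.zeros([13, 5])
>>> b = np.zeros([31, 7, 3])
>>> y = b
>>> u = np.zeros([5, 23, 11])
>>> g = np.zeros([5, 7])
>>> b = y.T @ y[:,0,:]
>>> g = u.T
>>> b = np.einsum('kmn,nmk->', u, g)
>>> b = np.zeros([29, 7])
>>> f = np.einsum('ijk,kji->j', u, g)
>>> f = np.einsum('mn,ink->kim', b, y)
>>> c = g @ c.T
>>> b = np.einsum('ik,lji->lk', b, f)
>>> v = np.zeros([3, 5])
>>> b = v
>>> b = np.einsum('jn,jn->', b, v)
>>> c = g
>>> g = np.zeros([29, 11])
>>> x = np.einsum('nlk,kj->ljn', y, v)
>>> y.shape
(31, 7, 3)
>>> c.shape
(11, 23, 5)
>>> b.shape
()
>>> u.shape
(5, 23, 11)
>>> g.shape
(29, 11)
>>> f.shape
(3, 31, 29)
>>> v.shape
(3, 5)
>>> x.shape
(7, 5, 31)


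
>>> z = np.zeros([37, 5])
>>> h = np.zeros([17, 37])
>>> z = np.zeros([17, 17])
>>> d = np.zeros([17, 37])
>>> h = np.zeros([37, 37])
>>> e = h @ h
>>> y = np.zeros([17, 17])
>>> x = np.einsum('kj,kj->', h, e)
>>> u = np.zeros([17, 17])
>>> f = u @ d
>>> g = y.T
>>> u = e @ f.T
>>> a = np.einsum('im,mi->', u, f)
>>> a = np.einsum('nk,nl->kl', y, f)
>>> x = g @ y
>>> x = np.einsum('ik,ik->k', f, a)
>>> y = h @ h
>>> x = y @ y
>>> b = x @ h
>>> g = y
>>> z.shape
(17, 17)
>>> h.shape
(37, 37)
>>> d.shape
(17, 37)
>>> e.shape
(37, 37)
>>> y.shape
(37, 37)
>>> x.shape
(37, 37)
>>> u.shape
(37, 17)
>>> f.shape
(17, 37)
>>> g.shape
(37, 37)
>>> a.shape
(17, 37)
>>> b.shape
(37, 37)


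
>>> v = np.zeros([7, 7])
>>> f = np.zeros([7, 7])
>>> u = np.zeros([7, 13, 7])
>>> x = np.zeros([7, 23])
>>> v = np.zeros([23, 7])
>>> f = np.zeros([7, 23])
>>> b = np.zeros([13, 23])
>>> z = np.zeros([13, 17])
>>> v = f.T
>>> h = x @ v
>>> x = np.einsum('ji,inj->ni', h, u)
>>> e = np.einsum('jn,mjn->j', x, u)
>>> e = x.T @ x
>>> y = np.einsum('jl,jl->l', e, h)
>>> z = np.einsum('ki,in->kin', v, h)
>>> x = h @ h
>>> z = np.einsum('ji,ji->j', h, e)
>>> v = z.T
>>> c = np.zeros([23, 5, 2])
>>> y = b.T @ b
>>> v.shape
(7,)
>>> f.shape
(7, 23)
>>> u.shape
(7, 13, 7)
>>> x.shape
(7, 7)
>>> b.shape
(13, 23)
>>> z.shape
(7,)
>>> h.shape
(7, 7)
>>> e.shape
(7, 7)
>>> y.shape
(23, 23)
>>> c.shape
(23, 5, 2)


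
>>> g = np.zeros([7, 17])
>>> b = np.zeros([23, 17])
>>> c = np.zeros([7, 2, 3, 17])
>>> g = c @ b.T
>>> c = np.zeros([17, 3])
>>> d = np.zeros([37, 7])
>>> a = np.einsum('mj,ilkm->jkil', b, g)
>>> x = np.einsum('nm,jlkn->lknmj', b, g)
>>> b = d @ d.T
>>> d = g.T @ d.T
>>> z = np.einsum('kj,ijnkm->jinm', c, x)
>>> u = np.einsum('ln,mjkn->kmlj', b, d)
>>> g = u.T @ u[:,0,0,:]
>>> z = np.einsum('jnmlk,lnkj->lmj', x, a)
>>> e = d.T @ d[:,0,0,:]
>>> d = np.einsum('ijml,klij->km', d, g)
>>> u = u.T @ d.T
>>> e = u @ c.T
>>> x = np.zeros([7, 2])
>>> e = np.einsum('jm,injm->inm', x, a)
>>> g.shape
(3, 37, 23, 3)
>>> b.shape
(37, 37)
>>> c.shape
(17, 3)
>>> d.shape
(3, 2)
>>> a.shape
(17, 3, 7, 2)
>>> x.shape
(7, 2)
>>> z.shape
(17, 23, 2)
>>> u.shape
(3, 37, 23, 3)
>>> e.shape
(17, 3, 2)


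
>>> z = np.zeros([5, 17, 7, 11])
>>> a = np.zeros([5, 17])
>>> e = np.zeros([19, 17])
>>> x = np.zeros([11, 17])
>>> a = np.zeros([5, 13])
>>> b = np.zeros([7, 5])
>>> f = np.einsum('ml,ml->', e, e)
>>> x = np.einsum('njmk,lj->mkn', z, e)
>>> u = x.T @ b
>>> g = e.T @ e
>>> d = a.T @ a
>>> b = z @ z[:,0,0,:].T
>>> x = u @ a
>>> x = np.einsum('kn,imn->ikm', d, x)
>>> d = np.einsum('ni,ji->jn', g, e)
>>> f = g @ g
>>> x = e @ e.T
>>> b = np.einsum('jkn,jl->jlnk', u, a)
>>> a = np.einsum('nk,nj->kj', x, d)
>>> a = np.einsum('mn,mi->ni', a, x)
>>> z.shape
(5, 17, 7, 11)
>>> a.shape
(17, 19)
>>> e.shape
(19, 17)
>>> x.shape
(19, 19)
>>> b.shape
(5, 13, 5, 11)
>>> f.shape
(17, 17)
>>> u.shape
(5, 11, 5)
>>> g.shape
(17, 17)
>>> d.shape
(19, 17)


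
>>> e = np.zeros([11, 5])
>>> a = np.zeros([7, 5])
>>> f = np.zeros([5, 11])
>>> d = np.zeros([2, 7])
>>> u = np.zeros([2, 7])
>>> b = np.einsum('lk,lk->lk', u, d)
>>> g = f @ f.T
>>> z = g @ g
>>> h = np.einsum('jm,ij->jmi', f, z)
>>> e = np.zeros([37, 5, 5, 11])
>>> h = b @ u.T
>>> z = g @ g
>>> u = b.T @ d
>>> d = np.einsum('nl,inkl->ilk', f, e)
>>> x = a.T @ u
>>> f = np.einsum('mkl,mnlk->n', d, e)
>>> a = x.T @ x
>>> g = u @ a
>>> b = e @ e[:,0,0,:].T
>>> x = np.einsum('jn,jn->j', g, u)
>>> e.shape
(37, 5, 5, 11)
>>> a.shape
(7, 7)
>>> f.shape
(5,)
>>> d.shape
(37, 11, 5)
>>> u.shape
(7, 7)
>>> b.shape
(37, 5, 5, 37)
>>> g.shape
(7, 7)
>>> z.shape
(5, 5)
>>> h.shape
(2, 2)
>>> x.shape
(7,)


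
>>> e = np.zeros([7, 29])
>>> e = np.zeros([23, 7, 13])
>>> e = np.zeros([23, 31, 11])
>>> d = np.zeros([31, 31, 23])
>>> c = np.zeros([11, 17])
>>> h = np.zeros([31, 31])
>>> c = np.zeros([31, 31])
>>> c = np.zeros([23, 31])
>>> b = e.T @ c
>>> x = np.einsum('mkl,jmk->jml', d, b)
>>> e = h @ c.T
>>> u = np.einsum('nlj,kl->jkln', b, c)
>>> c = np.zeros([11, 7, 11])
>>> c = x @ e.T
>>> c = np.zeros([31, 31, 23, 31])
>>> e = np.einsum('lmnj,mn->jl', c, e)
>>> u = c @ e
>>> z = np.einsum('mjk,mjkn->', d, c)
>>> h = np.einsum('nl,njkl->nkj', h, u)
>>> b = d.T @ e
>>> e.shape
(31, 31)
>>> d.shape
(31, 31, 23)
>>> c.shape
(31, 31, 23, 31)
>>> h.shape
(31, 23, 31)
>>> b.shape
(23, 31, 31)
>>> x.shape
(11, 31, 23)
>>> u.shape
(31, 31, 23, 31)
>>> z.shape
()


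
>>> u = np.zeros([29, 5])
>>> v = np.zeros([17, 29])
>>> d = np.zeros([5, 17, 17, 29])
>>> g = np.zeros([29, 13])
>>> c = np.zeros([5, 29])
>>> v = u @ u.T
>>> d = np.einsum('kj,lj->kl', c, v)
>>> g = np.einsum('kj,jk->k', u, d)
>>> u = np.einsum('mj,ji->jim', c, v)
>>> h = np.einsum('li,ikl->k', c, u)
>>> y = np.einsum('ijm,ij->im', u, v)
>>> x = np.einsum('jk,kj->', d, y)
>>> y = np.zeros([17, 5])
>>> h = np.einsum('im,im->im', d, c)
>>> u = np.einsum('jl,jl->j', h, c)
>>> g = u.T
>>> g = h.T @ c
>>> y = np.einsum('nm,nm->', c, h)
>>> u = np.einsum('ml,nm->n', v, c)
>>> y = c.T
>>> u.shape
(5,)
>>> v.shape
(29, 29)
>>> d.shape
(5, 29)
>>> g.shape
(29, 29)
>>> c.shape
(5, 29)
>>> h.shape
(5, 29)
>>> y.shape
(29, 5)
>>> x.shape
()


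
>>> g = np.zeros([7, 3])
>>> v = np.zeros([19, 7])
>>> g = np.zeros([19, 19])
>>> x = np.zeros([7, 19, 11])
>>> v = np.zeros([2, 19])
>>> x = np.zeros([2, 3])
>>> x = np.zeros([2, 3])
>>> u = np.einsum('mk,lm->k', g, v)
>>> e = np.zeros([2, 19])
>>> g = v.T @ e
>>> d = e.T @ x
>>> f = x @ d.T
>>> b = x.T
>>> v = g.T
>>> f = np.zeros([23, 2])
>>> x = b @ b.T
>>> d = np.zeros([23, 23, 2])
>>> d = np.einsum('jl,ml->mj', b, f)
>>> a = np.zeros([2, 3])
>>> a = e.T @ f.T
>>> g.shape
(19, 19)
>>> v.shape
(19, 19)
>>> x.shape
(3, 3)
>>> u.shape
(19,)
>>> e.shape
(2, 19)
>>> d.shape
(23, 3)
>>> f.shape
(23, 2)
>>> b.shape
(3, 2)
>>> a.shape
(19, 23)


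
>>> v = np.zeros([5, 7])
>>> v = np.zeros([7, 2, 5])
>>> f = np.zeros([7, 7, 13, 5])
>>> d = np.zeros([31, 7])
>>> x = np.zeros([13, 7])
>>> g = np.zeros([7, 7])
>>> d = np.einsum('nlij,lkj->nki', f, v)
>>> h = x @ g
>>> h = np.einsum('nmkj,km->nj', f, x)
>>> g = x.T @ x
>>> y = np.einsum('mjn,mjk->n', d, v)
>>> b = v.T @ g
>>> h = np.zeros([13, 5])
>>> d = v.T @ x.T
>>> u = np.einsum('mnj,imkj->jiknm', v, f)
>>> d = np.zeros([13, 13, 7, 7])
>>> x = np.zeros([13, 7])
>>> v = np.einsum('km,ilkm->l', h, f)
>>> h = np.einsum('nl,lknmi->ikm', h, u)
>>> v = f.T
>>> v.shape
(5, 13, 7, 7)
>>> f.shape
(7, 7, 13, 5)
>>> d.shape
(13, 13, 7, 7)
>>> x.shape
(13, 7)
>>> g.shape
(7, 7)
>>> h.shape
(7, 7, 2)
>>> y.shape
(13,)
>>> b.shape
(5, 2, 7)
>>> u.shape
(5, 7, 13, 2, 7)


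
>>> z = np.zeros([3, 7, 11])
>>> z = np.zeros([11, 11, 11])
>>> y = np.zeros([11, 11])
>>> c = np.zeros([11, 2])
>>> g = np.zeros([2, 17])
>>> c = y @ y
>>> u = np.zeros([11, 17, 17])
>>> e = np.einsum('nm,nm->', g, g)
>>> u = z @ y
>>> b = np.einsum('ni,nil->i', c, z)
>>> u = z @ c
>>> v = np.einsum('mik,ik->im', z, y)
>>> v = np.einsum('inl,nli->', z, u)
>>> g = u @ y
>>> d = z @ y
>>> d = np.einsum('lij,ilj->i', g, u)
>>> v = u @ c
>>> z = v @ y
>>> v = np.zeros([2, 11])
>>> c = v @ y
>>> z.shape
(11, 11, 11)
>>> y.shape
(11, 11)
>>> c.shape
(2, 11)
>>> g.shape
(11, 11, 11)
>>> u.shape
(11, 11, 11)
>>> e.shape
()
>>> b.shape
(11,)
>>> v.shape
(2, 11)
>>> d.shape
(11,)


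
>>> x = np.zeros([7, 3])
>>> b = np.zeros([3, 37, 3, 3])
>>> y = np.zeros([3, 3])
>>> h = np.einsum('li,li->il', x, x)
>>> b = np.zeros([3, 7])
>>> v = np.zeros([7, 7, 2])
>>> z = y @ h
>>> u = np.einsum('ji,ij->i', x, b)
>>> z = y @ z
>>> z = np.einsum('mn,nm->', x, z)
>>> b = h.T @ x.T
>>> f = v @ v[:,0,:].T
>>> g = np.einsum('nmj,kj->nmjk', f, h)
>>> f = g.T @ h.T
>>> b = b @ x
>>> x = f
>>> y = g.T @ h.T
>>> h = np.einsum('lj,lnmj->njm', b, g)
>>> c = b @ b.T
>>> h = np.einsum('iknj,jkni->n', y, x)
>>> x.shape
(3, 7, 7, 3)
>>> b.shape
(7, 3)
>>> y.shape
(3, 7, 7, 3)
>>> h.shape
(7,)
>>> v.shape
(7, 7, 2)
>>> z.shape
()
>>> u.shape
(3,)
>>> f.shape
(3, 7, 7, 3)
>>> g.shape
(7, 7, 7, 3)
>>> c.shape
(7, 7)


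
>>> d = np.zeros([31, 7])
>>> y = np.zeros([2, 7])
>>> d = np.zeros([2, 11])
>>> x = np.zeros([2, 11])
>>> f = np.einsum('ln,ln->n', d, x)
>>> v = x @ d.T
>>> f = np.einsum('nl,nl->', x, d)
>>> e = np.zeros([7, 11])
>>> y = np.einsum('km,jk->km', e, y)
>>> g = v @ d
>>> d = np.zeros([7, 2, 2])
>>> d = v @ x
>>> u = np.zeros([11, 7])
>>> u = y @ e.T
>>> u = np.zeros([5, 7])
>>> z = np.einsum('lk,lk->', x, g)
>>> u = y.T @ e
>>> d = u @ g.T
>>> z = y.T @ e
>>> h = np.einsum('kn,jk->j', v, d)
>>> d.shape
(11, 2)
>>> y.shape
(7, 11)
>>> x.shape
(2, 11)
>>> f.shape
()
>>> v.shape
(2, 2)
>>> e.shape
(7, 11)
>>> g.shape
(2, 11)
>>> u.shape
(11, 11)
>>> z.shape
(11, 11)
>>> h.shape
(11,)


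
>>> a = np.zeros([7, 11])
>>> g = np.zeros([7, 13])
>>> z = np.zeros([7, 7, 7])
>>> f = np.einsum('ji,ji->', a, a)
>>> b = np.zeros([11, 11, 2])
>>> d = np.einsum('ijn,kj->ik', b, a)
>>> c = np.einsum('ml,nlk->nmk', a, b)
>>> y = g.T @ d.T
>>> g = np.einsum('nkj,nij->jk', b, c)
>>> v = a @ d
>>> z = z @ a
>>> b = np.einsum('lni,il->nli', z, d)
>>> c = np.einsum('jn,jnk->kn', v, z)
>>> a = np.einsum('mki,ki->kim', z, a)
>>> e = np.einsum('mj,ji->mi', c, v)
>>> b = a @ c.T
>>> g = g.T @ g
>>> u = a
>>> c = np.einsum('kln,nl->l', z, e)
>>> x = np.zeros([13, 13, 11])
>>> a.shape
(7, 11, 7)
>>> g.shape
(11, 11)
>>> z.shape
(7, 7, 11)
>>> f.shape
()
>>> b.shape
(7, 11, 11)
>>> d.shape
(11, 7)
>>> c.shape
(7,)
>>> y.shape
(13, 11)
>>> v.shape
(7, 7)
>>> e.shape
(11, 7)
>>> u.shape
(7, 11, 7)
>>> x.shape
(13, 13, 11)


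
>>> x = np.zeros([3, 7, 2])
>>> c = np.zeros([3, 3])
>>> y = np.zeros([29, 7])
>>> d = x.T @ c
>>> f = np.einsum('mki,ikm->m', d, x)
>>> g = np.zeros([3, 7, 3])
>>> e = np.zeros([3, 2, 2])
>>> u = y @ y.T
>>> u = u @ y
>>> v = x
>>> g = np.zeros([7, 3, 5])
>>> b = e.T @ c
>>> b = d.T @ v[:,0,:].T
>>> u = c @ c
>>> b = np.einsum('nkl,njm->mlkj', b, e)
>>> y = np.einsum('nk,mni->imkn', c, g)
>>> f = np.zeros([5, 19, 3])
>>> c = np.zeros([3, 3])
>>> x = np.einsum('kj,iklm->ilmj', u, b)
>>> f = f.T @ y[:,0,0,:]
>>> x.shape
(2, 7, 2, 3)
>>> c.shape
(3, 3)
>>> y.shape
(5, 7, 3, 3)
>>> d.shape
(2, 7, 3)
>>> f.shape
(3, 19, 3)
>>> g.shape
(7, 3, 5)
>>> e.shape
(3, 2, 2)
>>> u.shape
(3, 3)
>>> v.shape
(3, 7, 2)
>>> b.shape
(2, 3, 7, 2)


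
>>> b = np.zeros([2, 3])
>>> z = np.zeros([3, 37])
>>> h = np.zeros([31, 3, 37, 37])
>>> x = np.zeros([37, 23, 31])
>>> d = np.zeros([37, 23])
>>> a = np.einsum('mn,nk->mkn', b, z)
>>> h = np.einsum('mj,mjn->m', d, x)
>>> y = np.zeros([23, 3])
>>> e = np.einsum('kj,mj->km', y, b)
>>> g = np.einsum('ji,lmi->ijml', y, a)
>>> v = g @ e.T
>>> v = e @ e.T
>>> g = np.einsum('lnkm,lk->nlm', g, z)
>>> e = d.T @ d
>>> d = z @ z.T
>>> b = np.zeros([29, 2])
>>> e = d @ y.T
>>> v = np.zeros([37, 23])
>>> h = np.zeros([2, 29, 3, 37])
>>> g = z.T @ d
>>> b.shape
(29, 2)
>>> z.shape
(3, 37)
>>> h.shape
(2, 29, 3, 37)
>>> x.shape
(37, 23, 31)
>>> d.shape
(3, 3)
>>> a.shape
(2, 37, 3)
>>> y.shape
(23, 3)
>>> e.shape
(3, 23)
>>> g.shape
(37, 3)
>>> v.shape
(37, 23)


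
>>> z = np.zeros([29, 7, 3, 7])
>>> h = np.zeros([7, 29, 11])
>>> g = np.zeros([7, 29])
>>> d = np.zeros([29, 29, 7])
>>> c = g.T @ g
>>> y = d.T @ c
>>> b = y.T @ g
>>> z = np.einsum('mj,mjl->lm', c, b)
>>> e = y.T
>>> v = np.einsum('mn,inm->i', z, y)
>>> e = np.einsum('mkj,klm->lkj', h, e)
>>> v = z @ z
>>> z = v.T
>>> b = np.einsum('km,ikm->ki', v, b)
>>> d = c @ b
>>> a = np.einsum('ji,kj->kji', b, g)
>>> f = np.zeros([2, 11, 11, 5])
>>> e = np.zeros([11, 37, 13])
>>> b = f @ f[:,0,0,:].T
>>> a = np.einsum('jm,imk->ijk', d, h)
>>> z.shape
(29, 29)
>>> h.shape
(7, 29, 11)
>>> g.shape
(7, 29)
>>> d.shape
(29, 29)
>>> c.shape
(29, 29)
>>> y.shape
(7, 29, 29)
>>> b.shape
(2, 11, 11, 2)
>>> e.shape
(11, 37, 13)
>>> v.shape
(29, 29)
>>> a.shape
(7, 29, 11)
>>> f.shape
(2, 11, 11, 5)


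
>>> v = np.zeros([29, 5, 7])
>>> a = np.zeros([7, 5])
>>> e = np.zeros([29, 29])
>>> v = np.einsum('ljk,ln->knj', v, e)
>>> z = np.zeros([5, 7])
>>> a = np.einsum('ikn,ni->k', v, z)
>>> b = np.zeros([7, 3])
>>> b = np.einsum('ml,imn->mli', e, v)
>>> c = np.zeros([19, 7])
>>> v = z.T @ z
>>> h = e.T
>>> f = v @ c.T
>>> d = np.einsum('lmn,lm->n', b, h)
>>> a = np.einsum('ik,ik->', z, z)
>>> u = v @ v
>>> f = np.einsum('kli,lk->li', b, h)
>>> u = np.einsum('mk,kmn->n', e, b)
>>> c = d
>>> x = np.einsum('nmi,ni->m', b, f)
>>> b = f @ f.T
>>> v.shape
(7, 7)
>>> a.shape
()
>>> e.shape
(29, 29)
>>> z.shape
(5, 7)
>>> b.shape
(29, 29)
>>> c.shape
(7,)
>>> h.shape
(29, 29)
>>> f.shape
(29, 7)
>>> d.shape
(7,)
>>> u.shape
(7,)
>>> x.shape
(29,)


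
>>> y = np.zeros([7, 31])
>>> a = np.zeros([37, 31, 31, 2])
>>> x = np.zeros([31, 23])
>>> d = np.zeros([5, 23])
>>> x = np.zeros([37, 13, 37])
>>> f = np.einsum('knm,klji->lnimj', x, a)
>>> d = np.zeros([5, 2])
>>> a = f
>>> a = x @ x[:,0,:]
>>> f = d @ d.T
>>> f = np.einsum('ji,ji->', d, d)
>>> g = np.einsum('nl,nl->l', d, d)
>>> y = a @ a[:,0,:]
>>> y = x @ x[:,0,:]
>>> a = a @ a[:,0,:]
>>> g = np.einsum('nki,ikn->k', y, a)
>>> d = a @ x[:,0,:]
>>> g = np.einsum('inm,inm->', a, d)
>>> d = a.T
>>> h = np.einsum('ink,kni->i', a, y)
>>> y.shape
(37, 13, 37)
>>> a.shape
(37, 13, 37)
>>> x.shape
(37, 13, 37)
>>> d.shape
(37, 13, 37)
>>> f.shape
()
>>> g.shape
()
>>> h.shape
(37,)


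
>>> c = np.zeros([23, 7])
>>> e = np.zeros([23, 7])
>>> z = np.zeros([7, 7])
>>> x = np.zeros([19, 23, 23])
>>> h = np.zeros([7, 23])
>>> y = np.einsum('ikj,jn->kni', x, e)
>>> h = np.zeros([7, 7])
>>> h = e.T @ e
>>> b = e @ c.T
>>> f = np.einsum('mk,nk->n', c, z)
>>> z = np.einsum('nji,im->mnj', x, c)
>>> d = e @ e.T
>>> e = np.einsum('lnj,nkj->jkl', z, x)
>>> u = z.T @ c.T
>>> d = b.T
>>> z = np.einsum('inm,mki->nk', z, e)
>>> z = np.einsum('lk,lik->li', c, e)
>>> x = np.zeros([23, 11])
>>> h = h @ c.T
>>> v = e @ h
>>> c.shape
(23, 7)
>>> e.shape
(23, 23, 7)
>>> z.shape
(23, 23)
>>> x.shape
(23, 11)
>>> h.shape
(7, 23)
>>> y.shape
(23, 7, 19)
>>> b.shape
(23, 23)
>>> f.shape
(7,)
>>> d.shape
(23, 23)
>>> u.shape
(23, 19, 23)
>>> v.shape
(23, 23, 23)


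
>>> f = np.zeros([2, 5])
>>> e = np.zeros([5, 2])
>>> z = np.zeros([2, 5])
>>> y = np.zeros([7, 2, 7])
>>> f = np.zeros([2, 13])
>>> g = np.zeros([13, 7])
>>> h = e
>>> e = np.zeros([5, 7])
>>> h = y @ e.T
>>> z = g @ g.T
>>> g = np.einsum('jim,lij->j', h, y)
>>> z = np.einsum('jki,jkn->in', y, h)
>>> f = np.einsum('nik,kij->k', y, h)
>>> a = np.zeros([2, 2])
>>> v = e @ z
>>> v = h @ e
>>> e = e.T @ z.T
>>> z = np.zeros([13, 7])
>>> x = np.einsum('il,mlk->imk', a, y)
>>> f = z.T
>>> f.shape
(7, 13)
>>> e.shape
(7, 7)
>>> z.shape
(13, 7)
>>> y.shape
(7, 2, 7)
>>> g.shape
(7,)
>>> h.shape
(7, 2, 5)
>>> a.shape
(2, 2)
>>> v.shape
(7, 2, 7)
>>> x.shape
(2, 7, 7)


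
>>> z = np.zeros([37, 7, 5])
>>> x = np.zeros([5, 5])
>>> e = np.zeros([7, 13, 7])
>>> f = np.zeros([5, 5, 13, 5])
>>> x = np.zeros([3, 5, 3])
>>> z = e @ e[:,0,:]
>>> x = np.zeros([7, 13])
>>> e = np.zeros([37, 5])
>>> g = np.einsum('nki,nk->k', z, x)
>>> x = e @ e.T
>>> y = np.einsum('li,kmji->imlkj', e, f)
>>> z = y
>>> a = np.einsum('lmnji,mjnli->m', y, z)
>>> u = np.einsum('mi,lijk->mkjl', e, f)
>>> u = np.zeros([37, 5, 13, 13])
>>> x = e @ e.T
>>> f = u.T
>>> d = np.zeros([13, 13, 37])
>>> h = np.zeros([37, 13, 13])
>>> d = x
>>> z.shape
(5, 5, 37, 5, 13)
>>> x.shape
(37, 37)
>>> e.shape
(37, 5)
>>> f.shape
(13, 13, 5, 37)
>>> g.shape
(13,)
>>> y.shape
(5, 5, 37, 5, 13)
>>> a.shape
(5,)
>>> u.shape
(37, 5, 13, 13)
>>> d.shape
(37, 37)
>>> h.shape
(37, 13, 13)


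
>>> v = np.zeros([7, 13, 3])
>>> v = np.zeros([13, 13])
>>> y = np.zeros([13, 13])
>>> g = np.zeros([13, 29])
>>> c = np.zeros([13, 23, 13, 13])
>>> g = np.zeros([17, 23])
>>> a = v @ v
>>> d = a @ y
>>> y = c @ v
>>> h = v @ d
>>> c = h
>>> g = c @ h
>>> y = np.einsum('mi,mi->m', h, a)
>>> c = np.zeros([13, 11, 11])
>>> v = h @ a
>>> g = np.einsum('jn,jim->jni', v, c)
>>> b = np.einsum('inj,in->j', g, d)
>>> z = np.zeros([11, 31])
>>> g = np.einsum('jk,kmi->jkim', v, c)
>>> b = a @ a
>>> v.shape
(13, 13)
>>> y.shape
(13,)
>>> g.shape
(13, 13, 11, 11)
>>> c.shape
(13, 11, 11)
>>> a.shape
(13, 13)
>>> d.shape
(13, 13)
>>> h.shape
(13, 13)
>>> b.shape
(13, 13)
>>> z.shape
(11, 31)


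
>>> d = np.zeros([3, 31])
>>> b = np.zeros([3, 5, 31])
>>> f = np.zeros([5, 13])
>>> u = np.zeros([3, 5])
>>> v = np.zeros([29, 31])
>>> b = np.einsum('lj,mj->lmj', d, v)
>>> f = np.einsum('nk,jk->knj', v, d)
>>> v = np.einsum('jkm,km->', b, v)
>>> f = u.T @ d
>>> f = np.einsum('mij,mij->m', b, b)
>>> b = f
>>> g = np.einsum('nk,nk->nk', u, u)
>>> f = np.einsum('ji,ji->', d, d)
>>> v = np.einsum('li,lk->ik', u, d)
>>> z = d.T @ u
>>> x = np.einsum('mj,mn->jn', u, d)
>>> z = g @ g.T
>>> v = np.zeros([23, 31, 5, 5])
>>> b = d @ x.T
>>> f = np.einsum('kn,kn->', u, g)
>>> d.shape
(3, 31)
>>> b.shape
(3, 5)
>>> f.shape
()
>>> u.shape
(3, 5)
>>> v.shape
(23, 31, 5, 5)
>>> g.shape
(3, 5)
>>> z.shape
(3, 3)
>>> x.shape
(5, 31)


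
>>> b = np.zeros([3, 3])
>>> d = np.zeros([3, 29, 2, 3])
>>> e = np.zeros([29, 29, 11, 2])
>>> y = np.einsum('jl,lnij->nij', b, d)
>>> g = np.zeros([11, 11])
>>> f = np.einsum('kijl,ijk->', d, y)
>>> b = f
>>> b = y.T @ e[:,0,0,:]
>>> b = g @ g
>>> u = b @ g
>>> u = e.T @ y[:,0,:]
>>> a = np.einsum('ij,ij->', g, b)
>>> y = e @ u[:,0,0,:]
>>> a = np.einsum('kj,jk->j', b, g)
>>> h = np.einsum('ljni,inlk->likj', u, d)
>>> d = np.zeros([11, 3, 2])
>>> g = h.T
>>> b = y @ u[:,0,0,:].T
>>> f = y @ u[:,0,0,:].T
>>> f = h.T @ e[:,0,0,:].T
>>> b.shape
(29, 29, 11, 2)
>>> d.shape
(11, 3, 2)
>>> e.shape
(29, 29, 11, 2)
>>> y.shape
(29, 29, 11, 3)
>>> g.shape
(11, 3, 3, 2)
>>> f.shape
(11, 3, 3, 29)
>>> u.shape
(2, 11, 29, 3)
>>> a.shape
(11,)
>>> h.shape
(2, 3, 3, 11)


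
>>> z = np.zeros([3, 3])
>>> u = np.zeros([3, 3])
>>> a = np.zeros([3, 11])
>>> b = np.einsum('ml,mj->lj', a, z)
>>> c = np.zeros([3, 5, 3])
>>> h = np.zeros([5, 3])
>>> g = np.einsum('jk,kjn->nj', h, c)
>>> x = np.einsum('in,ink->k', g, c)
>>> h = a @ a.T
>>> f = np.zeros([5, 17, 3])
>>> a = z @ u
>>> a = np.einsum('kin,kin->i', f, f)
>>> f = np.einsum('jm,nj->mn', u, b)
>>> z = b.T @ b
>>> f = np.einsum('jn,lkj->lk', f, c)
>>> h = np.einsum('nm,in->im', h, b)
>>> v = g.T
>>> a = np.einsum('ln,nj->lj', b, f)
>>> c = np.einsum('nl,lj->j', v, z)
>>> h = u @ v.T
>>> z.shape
(3, 3)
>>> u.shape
(3, 3)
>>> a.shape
(11, 5)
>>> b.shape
(11, 3)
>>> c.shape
(3,)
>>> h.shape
(3, 5)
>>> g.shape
(3, 5)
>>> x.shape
(3,)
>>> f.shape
(3, 5)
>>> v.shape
(5, 3)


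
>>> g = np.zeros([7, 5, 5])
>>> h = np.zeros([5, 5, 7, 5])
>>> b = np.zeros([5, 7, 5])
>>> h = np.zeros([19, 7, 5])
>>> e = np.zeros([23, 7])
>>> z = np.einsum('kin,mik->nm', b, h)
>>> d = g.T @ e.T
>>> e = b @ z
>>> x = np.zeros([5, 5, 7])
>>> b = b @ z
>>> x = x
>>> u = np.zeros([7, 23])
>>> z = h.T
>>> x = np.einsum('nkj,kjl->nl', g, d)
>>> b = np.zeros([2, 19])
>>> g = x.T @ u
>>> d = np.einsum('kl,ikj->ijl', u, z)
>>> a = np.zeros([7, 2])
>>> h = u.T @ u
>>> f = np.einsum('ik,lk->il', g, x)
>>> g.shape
(23, 23)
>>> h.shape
(23, 23)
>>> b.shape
(2, 19)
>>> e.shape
(5, 7, 19)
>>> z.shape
(5, 7, 19)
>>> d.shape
(5, 19, 23)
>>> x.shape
(7, 23)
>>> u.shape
(7, 23)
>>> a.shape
(7, 2)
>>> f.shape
(23, 7)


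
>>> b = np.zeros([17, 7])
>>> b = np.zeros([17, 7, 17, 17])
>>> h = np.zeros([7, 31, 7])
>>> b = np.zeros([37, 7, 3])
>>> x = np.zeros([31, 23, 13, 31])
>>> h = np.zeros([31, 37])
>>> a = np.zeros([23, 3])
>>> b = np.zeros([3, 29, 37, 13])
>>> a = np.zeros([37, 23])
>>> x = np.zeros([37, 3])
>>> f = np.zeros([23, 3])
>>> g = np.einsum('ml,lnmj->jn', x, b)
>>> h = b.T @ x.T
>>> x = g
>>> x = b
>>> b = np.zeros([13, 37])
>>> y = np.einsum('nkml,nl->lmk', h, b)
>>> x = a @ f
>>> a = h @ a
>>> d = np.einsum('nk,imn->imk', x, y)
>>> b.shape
(13, 37)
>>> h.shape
(13, 37, 29, 37)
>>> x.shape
(37, 3)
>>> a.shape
(13, 37, 29, 23)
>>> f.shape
(23, 3)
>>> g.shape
(13, 29)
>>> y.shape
(37, 29, 37)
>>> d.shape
(37, 29, 3)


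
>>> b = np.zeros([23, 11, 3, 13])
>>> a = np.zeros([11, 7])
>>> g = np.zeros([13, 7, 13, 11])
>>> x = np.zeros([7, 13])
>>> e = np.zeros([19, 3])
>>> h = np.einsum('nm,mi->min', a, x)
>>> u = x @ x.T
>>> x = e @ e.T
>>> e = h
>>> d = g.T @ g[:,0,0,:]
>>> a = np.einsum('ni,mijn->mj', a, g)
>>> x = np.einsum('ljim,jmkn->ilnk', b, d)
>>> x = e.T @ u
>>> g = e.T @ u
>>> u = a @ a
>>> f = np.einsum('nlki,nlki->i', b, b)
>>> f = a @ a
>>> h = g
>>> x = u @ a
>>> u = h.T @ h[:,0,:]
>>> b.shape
(23, 11, 3, 13)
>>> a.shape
(13, 13)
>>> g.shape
(11, 13, 7)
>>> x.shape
(13, 13)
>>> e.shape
(7, 13, 11)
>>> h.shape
(11, 13, 7)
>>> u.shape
(7, 13, 7)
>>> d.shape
(11, 13, 7, 11)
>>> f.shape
(13, 13)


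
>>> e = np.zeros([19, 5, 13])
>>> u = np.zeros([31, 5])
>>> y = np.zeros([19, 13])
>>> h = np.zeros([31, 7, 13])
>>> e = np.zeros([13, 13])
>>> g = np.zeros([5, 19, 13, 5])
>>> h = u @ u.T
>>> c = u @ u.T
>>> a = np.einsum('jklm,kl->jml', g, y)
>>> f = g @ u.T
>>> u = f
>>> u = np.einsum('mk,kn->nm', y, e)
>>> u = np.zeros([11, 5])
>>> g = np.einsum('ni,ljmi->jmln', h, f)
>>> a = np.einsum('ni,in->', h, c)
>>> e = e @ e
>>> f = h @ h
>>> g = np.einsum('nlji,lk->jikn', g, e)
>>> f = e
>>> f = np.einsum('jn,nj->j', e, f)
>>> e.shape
(13, 13)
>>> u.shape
(11, 5)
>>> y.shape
(19, 13)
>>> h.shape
(31, 31)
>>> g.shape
(5, 31, 13, 19)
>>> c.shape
(31, 31)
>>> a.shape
()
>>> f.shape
(13,)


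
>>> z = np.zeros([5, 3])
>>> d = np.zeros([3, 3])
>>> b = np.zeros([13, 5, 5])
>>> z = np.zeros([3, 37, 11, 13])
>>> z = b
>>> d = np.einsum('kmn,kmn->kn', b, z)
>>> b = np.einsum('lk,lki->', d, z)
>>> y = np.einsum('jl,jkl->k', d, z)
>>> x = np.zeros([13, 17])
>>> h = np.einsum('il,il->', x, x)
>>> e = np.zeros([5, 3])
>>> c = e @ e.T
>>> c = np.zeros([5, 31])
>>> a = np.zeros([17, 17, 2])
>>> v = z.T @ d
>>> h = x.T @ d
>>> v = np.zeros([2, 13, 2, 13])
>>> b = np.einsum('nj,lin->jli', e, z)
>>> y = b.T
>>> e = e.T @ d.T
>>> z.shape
(13, 5, 5)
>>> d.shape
(13, 5)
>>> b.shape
(3, 13, 5)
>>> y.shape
(5, 13, 3)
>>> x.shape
(13, 17)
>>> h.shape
(17, 5)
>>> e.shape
(3, 13)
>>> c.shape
(5, 31)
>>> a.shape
(17, 17, 2)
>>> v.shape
(2, 13, 2, 13)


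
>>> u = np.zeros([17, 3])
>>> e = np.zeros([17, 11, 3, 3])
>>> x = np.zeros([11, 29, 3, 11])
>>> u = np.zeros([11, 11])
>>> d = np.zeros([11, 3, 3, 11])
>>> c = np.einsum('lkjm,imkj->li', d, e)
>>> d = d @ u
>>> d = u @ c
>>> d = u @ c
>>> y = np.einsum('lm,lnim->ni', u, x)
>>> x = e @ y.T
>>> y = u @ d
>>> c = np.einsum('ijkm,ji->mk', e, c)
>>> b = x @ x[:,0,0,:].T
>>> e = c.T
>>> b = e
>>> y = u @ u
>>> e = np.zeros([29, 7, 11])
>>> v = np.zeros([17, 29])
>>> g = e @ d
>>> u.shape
(11, 11)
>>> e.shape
(29, 7, 11)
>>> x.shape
(17, 11, 3, 29)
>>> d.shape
(11, 17)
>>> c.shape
(3, 3)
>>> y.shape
(11, 11)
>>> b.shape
(3, 3)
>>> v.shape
(17, 29)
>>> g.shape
(29, 7, 17)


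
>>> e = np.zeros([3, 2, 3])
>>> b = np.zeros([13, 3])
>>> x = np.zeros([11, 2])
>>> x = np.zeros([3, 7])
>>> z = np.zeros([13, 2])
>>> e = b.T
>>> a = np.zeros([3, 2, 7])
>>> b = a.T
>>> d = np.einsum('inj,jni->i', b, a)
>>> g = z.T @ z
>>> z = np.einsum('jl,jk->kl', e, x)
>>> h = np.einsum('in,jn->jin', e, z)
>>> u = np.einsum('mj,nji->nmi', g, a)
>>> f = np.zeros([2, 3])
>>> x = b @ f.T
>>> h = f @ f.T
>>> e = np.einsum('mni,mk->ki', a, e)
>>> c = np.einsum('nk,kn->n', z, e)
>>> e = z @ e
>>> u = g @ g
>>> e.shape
(7, 7)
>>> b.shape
(7, 2, 3)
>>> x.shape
(7, 2, 2)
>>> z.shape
(7, 13)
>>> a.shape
(3, 2, 7)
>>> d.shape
(7,)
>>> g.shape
(2, 2)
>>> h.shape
(2, 2)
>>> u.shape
(2, 2)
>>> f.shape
(2, 3)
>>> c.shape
(7,)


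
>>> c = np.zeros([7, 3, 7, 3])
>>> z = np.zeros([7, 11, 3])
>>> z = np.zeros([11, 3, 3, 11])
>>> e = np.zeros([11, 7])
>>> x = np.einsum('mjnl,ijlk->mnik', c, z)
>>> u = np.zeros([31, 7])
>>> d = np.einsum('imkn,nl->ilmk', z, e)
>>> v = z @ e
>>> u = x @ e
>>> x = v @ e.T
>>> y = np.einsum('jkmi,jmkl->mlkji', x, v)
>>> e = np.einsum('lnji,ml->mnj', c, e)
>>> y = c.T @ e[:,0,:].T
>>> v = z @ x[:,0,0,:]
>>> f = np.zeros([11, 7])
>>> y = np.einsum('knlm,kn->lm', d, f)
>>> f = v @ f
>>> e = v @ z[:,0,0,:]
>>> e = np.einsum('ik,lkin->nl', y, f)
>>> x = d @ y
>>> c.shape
(7, 3, 7, 3)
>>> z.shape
(11, 3, 3, 11)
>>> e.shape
(7, 11)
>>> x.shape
(11, 7, 3, 3)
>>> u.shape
(7, 7, 11, 7)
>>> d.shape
(11, 7, 3, 3)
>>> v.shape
(11, 3, 3, 11)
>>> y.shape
(3, 3)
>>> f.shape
(11, 3, 3, 7)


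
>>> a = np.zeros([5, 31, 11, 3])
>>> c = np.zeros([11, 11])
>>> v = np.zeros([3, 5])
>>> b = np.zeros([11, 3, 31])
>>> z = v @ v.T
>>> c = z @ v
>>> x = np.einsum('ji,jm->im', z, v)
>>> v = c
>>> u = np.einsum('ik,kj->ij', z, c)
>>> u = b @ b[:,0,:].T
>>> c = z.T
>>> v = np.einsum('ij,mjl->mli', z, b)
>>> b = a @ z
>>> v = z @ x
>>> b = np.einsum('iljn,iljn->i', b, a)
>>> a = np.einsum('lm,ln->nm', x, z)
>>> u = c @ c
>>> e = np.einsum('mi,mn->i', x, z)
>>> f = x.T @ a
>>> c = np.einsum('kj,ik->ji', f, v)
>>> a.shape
(3, 5)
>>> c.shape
(5, 3)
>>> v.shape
(3, 5)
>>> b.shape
(5,)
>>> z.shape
(3, 3)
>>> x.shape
(3, 5)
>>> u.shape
(3, 3)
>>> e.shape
(5,)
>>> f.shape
(5, 5)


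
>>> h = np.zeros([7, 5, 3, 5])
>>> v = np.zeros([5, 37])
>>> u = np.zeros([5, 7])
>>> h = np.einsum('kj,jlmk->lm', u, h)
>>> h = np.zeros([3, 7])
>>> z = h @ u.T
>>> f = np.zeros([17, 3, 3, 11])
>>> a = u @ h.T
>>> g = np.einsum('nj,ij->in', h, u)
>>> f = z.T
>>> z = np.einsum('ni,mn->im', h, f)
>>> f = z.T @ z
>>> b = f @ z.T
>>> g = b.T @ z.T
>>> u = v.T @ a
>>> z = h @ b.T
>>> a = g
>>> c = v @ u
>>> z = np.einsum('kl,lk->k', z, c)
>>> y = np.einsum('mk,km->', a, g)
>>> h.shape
(3, 7)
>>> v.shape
(5, 37)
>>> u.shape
(37, 3)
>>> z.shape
(3,)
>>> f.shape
(5, 5)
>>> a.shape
(7, 7)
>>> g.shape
(7, 7)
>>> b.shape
(5, 7)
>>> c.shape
(5, 3)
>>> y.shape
()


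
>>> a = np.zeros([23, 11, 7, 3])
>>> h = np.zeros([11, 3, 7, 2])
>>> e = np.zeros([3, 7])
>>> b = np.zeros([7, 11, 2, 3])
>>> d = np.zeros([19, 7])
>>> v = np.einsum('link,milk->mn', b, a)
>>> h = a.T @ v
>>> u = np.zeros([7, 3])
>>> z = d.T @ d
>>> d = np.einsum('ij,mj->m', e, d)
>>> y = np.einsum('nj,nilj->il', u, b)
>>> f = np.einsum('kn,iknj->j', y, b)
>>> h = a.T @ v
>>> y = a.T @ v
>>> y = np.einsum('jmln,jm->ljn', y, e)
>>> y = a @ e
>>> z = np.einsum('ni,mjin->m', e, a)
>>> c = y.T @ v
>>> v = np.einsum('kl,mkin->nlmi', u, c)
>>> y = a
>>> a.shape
(23, 11, 7, 3)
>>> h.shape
(3, 7, 11, 2)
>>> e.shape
(3, 7)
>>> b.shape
(7, 11, 2, 3)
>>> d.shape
(19,)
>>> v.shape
(2, 3, 7, 11)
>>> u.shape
(7, 3)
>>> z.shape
(23,)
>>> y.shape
(23, 11, 7, 3)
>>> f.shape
(3,)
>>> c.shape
(7, 7, 11, 2)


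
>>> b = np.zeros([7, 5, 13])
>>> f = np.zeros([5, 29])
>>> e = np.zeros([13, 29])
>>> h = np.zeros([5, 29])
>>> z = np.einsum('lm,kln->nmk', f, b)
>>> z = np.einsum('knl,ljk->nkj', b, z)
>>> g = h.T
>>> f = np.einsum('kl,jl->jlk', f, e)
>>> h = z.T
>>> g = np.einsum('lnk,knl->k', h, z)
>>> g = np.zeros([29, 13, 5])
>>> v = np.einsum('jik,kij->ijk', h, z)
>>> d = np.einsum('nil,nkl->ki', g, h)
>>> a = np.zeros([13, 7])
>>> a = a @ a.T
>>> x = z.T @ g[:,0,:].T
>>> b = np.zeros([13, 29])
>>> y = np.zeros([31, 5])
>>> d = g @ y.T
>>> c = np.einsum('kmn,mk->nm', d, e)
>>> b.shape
(13, 29)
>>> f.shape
(13, 29, 5)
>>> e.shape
(13, 29)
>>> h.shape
(29, 7, 5)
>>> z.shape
(5, 7, 29)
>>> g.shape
(29, 13, 5)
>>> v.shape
(7, 29, 5)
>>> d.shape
(29, 13, 31)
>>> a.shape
(13, 13)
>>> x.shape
(29, 7, 29)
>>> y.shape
(31, 5)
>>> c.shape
(31, 13)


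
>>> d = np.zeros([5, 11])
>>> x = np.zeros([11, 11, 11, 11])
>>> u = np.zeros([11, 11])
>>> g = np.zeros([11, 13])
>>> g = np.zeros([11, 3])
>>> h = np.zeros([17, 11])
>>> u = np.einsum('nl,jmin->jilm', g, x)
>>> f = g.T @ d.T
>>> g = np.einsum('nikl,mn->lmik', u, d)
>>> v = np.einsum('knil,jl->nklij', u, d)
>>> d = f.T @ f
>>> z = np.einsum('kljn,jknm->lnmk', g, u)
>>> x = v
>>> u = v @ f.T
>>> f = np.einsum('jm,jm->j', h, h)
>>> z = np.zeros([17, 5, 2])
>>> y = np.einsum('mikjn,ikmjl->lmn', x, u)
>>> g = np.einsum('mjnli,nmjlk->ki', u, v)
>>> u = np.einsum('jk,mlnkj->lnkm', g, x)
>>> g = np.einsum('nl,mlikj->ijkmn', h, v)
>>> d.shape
(5, 5)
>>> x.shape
(11, 11, 11, 3, 5)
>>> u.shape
(11, 11, 3, 11)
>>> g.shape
(11, 5, 3, 11, 17)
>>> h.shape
(17, 11)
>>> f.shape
(17,)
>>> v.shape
(11, 11, 11, 3, 5)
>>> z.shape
(17, 5, 2)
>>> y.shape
(3, 11, 5)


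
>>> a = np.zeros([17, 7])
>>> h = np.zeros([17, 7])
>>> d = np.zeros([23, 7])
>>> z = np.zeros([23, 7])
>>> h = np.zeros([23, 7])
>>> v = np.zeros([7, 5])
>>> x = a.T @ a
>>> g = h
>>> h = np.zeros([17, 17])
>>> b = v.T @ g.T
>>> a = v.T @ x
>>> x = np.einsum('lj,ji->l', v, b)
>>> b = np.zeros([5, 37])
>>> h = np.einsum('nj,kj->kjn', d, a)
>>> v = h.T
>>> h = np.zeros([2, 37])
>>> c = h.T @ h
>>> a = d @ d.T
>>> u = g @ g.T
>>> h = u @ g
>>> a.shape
(23, 23)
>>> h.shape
(23, 7)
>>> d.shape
(23, 7)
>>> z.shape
(23, 7)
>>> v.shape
(23, 7, 5)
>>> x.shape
(7,)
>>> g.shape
(23, 7)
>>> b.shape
(5, 37)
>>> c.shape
(37, 37)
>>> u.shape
(23, 23)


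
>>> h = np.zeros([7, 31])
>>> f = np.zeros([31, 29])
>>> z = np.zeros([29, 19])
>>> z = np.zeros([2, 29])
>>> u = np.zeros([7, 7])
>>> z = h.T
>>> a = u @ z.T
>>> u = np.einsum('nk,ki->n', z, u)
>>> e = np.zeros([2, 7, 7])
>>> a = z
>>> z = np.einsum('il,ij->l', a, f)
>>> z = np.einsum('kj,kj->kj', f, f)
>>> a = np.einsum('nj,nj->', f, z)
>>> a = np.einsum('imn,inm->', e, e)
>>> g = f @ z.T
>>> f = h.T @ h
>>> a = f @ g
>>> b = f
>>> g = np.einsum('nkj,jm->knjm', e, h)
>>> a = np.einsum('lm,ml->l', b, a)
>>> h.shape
(7, 31)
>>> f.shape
(31, 31)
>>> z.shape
(31, 29)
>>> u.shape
(31,)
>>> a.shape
(31,)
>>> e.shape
(2, 7, 7)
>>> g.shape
(7, 2, 7, 31)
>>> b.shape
(31, 31)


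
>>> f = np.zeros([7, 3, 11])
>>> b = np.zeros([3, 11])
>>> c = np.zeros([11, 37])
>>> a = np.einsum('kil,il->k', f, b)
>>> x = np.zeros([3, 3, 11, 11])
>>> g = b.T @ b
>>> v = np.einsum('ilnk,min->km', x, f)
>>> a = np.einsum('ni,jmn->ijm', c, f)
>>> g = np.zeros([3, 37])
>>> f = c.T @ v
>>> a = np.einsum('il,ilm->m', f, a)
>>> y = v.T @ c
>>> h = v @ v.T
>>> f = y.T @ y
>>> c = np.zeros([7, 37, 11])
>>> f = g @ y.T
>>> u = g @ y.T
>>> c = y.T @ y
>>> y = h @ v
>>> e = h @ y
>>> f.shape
(3, 7)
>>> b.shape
(3, 11)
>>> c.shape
(37, 37)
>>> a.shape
(3,)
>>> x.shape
(3, 3, 11, 11)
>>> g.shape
(3, 37)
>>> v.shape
(11, 7)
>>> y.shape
(11, 7)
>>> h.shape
(11, 11)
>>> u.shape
(3, 7)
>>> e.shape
(11, 7)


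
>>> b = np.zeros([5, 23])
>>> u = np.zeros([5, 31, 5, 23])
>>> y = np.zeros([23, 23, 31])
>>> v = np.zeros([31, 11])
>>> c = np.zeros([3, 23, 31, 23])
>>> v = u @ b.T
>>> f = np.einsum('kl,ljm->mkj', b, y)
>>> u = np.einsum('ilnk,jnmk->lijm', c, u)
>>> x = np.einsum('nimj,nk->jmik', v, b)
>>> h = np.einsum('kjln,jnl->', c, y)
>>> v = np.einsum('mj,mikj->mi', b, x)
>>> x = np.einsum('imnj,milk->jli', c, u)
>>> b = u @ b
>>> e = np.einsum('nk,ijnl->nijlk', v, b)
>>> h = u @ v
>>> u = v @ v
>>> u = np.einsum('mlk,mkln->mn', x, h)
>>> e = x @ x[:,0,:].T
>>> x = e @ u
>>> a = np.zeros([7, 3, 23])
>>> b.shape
(23, 3, 5, 23)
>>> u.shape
(23, 5)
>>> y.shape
(23, 23, 31)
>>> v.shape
(5, 5)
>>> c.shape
(3, 23, 31, 23)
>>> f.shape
(31, 5, 23)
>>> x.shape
(23, 5, 5)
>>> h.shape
(23, 3, 5, 5)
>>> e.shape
(23, 5, 23)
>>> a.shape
(7, 3, 23)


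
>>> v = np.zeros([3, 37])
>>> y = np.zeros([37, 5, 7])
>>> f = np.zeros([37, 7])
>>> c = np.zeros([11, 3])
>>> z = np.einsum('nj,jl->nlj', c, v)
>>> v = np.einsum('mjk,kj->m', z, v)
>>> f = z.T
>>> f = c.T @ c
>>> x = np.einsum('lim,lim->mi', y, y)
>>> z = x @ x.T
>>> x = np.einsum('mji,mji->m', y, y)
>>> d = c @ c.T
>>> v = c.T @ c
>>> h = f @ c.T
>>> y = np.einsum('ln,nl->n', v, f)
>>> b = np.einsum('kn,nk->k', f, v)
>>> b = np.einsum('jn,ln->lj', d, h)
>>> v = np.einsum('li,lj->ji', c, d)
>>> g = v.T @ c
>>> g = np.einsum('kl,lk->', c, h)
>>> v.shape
(11, 3)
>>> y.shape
(3,)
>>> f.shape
(3, 3)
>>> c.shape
(11, 3)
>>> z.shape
(7, 7)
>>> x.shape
(37,)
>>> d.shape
(11, 11)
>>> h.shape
(3, 11)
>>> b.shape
(3, 11)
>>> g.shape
()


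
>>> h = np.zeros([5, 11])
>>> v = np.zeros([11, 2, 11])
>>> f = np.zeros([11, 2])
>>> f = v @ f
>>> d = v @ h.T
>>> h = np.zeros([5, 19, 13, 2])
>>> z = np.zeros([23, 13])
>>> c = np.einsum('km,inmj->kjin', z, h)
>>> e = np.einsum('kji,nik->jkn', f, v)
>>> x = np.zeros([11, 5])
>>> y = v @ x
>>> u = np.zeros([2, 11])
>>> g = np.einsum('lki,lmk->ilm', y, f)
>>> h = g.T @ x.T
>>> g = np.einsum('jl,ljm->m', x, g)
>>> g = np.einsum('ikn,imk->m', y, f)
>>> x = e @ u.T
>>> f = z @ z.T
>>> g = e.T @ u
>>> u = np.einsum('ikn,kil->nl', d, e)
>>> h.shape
(2, 11, 11)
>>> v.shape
(11, 2, 11)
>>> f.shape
(23, 23)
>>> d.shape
(11, 2, 5)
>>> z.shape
(23, 13)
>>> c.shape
(23, 2, 5, 19)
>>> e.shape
(2, 11, 11)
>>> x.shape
(2, 11, 2)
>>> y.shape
(11, 2, 5)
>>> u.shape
(5, 11)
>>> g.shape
(11, 11, 11)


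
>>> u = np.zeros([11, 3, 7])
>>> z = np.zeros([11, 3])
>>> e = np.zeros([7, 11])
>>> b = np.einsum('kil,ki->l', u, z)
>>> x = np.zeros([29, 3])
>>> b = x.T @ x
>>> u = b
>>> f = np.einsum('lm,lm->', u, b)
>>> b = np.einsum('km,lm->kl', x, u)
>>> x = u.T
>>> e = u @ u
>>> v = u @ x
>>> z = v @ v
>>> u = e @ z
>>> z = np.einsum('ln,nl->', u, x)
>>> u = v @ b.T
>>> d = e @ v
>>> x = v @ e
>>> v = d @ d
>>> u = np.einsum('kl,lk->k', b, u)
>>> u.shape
(29,)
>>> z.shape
()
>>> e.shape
(3, 3)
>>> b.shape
(29, 3)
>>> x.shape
(3, 3)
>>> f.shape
()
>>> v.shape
(3, 3)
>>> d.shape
(3, 3)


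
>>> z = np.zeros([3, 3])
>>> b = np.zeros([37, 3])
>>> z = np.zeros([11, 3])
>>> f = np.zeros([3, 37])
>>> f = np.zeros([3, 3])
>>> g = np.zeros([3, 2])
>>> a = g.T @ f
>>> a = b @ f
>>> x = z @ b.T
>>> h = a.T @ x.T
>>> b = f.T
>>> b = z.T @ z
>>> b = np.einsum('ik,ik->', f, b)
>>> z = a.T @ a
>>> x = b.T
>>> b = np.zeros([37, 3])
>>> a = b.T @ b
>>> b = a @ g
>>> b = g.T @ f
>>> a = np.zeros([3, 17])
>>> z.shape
(3, 3)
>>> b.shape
(2, 3)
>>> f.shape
(3, 3)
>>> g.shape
(3, 2)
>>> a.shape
(3, 17)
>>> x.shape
()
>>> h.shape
(3, 11)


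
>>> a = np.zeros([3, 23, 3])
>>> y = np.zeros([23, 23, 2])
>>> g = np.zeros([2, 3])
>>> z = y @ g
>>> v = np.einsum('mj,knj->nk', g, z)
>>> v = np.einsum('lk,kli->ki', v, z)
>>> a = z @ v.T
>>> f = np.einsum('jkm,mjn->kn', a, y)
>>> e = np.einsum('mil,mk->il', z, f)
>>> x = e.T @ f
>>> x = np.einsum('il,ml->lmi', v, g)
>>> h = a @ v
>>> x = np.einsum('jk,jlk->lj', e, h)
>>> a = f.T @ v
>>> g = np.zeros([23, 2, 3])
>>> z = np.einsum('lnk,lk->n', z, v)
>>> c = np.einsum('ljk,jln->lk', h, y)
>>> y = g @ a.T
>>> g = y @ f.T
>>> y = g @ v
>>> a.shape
(2, 3)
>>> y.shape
(23, 2, 3)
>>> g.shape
(23, 2, 23)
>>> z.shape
(23,)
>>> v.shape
(23, 3)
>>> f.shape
(23, 2)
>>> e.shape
(23, 3)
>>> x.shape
(23, 23)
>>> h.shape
(23, 23, 3)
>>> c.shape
(23, 3)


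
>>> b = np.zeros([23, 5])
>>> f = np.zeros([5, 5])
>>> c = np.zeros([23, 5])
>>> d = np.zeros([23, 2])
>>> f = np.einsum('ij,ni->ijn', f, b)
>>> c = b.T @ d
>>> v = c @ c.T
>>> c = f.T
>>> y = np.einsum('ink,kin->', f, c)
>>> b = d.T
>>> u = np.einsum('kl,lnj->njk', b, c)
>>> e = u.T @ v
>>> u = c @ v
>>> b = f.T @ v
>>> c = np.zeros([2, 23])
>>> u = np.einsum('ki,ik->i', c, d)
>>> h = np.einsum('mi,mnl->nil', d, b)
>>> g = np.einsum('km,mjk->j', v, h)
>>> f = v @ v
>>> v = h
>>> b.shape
(23, 5, 5)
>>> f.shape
(5, 5)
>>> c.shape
(2, 23)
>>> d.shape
(23, 2)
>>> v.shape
(5, 2, 5)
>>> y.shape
()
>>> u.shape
(23,)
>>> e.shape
(2, 5, 5)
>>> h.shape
(5, 2, 5)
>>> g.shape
(2,)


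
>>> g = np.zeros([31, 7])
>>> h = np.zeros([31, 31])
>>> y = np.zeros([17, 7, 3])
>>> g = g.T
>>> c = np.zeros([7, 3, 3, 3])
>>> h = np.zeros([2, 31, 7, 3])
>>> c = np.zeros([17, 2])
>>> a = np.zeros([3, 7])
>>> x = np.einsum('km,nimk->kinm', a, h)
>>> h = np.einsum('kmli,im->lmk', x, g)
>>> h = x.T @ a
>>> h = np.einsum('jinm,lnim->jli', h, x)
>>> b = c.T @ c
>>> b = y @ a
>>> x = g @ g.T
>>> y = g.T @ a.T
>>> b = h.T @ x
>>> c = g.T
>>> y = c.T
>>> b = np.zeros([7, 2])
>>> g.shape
(7, 31)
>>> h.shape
(7, 3, 2)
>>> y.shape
(7, 31)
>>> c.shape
(31, 7)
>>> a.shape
(3, 7)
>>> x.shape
(7, 7)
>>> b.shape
(7, 2)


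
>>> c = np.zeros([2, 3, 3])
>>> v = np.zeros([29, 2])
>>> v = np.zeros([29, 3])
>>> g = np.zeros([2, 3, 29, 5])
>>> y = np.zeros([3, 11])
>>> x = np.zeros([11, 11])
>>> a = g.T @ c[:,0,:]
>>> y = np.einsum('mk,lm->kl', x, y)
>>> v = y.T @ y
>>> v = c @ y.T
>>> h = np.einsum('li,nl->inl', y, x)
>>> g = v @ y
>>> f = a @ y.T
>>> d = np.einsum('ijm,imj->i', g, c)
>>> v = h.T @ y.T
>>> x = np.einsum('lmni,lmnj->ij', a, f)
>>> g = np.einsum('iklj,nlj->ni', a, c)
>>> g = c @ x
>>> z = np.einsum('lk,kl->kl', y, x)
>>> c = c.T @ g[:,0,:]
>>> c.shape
(3, 3, 11)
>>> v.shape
(11, 11, 11)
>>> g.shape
(2, 3, 11)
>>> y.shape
(11, 3)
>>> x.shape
(3, 11)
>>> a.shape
(5, 29, 3, 3)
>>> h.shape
(3, 11, 11)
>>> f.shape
(5, 29, 3, 11)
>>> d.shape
(2,)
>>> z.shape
(3, 11)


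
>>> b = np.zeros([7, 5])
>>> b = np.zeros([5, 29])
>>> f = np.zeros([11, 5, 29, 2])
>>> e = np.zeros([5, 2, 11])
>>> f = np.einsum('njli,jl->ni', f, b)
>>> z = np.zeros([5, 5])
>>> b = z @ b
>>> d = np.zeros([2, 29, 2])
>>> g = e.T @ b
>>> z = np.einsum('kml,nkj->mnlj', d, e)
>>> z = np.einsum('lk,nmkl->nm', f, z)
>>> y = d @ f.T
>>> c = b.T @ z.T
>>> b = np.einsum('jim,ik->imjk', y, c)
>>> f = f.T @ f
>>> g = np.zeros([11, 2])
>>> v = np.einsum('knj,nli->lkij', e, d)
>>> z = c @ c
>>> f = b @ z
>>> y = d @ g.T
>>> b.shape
(29, 11, 2, 29)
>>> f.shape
(29, 11, 2, 29)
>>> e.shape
(5, 2, 11)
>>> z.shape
(29, 29)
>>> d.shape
(2, 29, 2)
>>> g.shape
(11, 2)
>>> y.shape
(2, 29, 11)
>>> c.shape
(29, 29)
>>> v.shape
(29, 5, 2, 11)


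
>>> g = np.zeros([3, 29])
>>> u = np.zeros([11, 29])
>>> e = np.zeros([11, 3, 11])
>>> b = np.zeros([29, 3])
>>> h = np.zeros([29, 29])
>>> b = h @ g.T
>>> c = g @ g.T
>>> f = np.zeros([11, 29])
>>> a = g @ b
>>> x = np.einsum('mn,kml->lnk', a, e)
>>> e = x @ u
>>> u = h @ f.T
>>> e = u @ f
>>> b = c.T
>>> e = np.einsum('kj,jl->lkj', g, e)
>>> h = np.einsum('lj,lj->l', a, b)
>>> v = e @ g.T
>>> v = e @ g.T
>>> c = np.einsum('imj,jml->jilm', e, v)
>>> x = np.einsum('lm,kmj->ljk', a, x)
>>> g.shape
(3, 29)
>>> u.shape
(29, 11)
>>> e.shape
(29, 3, 29)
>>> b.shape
(3, 3)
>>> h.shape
(3,)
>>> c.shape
(29, 29, 3, 3)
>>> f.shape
(11, 29)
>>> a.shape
(3, 3)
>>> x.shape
(3, 11, 11)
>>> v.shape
(29, 3, 3)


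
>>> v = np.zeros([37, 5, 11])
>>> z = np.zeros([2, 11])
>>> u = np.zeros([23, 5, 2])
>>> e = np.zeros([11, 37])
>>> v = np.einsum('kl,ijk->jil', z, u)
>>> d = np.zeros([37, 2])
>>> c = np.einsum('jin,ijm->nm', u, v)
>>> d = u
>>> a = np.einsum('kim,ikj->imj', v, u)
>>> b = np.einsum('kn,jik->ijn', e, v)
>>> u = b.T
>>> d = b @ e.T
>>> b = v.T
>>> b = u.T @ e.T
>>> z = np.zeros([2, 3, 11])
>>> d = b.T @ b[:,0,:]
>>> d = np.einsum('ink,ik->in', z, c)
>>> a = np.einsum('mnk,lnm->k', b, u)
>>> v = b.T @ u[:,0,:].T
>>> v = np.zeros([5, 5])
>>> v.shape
(5, 5)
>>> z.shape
(2, 3, 11)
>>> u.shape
(37, 5, 23)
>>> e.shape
(11, 37)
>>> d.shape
(2, 3)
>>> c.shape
(2, 11)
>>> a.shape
(11,)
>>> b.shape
(23, 5, 11)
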